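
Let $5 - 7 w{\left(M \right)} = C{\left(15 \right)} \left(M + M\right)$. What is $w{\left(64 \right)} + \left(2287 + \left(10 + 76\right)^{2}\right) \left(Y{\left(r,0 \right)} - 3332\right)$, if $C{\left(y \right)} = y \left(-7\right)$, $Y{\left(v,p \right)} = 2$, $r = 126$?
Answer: $- \frac{225697285}{7} \approx -3.2242 \cdot 10^{7}$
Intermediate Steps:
$C{\left(y \right)} = - 7 y$
$w{\left(M \right)} = \frac{5}{7} + 30 M$ ($w{\left(M \right)} = \frac{5}{7} - \frac{\left(-7\right) 15 \left(M + M\right)}{7} = \frac{5}{7} - \frac{\left(-105\right) 2 M}{7} = \frac{5}{7} - \frac{\left(-210\right) M}{7} = \frac{5}{7} + 30 M$)
$w{\left(64 \right)} + \left(2287 + \left(10 + 76\right)^{2}\right) \left(Y{\left(r,0 \right)} - 3332\right) = \left(\frac{5}{7} + 30 \cdot 64\right) + \left(2287 + \left(10 + 76\right)^{2}\right) \left(2 - 3332\right) = \left(\frac{5}{7} + 1920\right) + \left(2287 + 86^{2}\right) \left(-3330\right) = \frac{13445}{7} + \left(2287 + 7396\right) \left(-3330\right) = \frac{13445}{7} + 9683 \left(-3330\right) = \frac{13445}{7} - 32244390 = - \frac{225697285}{7}$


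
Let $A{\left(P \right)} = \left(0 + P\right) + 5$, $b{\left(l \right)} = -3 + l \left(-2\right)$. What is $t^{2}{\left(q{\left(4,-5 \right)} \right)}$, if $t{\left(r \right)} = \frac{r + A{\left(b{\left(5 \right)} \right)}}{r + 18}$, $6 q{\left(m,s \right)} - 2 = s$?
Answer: $\frac{289}{1225} \approx 0.23592$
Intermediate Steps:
$b{\left(l \right)} = -3 - 2 l$
$q{\left(m,s \right)} = \frac{1}{3} + \frac{s}{6}$
$A{\left(P \right)} = 5 + P$ ($A{\left(P \right)} = P + 5 = 5 + P$)
$t{\left(r \right)} = \frac{-8 + r}{18 + r}$ ($t{\left(r \right)} = \frac{r + \left(5 - 13\right)}{r + 18} = \frac{r + \left(5 - 13\right)}{18 + r} = \frac{r - 8}{18 + r} = \frac{-8 + r}{18 + r}$)
$t^{2}{\left(q{\left(4,-5 \right)} \right)} = \left(\frac{-8 + \left(\frac{1}{3} + \frac{1}{6} \left(-5\right)\right)}{18 + \left(\frac{1}{3} + \frac{1}{6} \left(-5\right)\right)}\right)^{2} = \left(\frac{-8 + \left(\frac{1}{3} - \frac{5}{6}\right)}{18 + \left(\frac{1}{3} - \frac{5}{6}\right)}\right)^{2} = \left(\frac{-8 - \frac{1}{2}}{18 - \frac{1}{2}}\right)^{2} = \left(\frac{1}{\frac{35}{2}} \left(- \frac{17}{2}\right)\right)^{2} = \left(\frac{2}{35} \left(- \frac{17}{2}\right)\right)^{2} = \left(- \frac{17}{35}\right)^{2} = \frac{289}{1225}$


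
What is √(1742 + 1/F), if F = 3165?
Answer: 7*√356122635/3165 ≈ 41.737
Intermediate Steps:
√(1742 + 1/F) = √(1742 + 1/3165) = √(5513431/3165) = 7*√356122635/3165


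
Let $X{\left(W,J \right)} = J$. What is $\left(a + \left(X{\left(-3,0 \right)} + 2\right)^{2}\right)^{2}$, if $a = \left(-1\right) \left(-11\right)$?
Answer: $225$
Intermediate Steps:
$a = 11$
$\left(a + \left(X{\left(-3,0 \right)} + 2\right)^{2}\right)^{2} = \left(11 + \left(0 + 2\right)^{2}\right)^{2} = \left(11 + 2^{2}\right)^{2} = \left(11 + 4\right)^{2} = 15^{2} = 225$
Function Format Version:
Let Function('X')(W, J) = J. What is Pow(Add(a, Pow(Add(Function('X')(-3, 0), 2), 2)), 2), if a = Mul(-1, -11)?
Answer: 225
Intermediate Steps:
a = 11
Pow(Add(a, Pow(Add(Function('X')(-3, 0), 2), 2)), 2) = Pow(Add(11, Pow(Add(0, 2), 2)), 2) = Pow(Add(11, Pow(2, 2)), 2) = Pow(Add(11, 4), 2) = Pow(15, 2) = 225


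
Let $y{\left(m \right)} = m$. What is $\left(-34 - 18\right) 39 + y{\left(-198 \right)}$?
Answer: $-2226$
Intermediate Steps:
$\left(-34 - 18\right) 39 + y{\left(-198 \right)} = \left(-34 - 18\right) 39 - 198 = \left(-52\right) 39 - 198 = -2028 - 198 = -2226$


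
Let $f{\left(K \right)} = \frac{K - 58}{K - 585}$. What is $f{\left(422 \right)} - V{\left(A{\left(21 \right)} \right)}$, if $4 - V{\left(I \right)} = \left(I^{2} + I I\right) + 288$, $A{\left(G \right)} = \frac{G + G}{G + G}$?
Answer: $\frac{46254}{163} \approx 283.77$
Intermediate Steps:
$A{\left(G \right)} = 1$ ($A{\left(G \right)} = \frac{2 G}{2 G} = 2 G \frac{1}{2 G} = 1$)
$f{\left(K \right)} = \frac{-58 + K}{-585 + K}$
$V{\left(I \right)} = -284 - 2 I^{2}$ ($V{\left(I \right)} = 4 - \left(\left(I^{2} + I I\right) + 288\right) = 4 - \left(\left(I^{2} + I^{2}\right) + 288\right) = 4 - \left(2 I^{2} + 288\right) = 4 - \left(288 + 2 I^{2}\right) = -284 - 2 I^{2}$)
$f{\left(422 \right)} - V{\left(A{\left(21 \right)} \right)} = \frac{-58 + 422}{-585 + 422} - \left(-284 - 2 \cdot 1^{2}\right) = \frac{1}{-163} \cdot 364 - \left(-284 - 2\right) = \left(- \frac{1}{163}\right) 364 - \left(-284 - 2\right) = - \frac{364}{163} - -286 = - \frac{364}{163} + 286 = \frac{46254}{163}$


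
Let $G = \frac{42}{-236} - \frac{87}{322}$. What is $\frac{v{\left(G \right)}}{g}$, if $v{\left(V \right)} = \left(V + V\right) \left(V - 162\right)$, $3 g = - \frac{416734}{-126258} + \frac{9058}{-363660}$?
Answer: $\frac{4569901282056755700}{34270882910673731} \approx 133.35$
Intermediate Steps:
$g = \frac{379812731}{347840790}$ ($g = \frac{- \frac{416734}{-126258} + \frac{9058}{-363660}}{3} = \frac{\left(-416734\right) \left(- \frac{1}{126258}\right) + 9058 \left(- \frac{1}{363660}\right)}{3} = \frac{\frac{208367}{63129} - \frac{4529}{181830}}{3} = \frac{1}{3} \cdot \frac{379812731}{115946930} = \frac{379812731}{347840790} \approx 1.0919$)
$G = - \frac{4257}{9499}$ ($G = 42 \left(- \frac{1}{236}\right) - \frac{87}{322} = - \frac{21}{118} - \frac{87}{322} = - \frac{4257}{9499} \approx -0.44815$)
$v{\left(V \right)} = 2 V \left(-162 + V\right)$
$\frac{v{\left(G \right)}}{g} = \frac{2 \left(- \frac{4257}{9499}\right) \left(-162 - \frac{4257}{9499}\right)}{\frac{379812731}{347840790}} = 2 \left(- \frac{4257}{9499}\right) \left(- \frac{1543095}{9499}\right) \frac{347840790}{379812731} = \frac{13137910830}{90231001} \cdot \frac{347840790}{379812731} = \frac{4569901282056755700}{34270882910673731}$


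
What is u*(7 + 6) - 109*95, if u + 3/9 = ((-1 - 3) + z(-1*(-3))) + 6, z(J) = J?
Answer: -30883/3 ≈ -10294.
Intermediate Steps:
u = 14/3 (u = -⅓ + (((-1 - 3) - 1*(-3)) + 6) = -⅓ + ((-4 + 3) + 6) = -⅓ + (-1 + 6) = -⅓ + 5 = 14/3 ≈ 4.6667)
u*(7 + 6) - 109*95 = 14*(7 + 6)/3 - 109*95 = (14/3)*13 - 10355 = 182/3 - 10355 = -30883/3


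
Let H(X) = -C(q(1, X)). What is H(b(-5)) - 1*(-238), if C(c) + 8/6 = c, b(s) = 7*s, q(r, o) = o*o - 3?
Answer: -2948/3 ≈ -982.67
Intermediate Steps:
q(r, o) = -3 + o**2 (q(r, o) = o**2 - 3 = -3 + o**2)
C(c) = -4/3 + c
H(X) = 13/3 - X**2 (H(X) = -(-4/3 + (-3 + X**2)) = -(-13/3 + X**2) = 13/3 - X**2)
H(b(-5)) - 1*(-238) = (13/3 - (7*(-5))**2) - 1*(-238) = (13/3 - 1*(-35)**2) + 238 = (13/3 - 1*1225) + 238 = (13/3 - 1225) + 238 = -3662/3 + 238 = -2948/3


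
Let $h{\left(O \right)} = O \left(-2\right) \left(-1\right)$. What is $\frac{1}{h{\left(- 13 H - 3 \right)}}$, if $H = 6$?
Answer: $- \frac{1}{162} \approx -0.0061728$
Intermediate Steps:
$h{\left(O \right)} = 2 O$ ($h{\left(O \right)} = - 2 O \left(-1\right) = 2 O$)
$\frac{1}{h{\left(- 13 H - 3 \right)}} = \frac{1}{2 \left(\left(-13\right) 6 - 3\right)} = \frac{1}{2 \left(-78 - 3\right)} = \frac{1}{2 \left(-81\right)} = \frac{1}{-162} = - \frac{1}{162}$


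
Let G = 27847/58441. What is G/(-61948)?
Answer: -27847/3620303068 ≈ -7.6919e-6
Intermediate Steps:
G = 27847/58441 (G = 27847*(1/58441) = 27847/58441 ≈ 0.47650)
G/(-61948) = (27847/58441)/(-61948) = (27847/58441)*(-1/61948) = -27847/3620303068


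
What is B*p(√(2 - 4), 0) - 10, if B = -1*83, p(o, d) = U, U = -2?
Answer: 156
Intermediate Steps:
p(o, d) = -2
B = -83
B*p(√(2 - 4), 0) - 10 = -83*(-2) - 10 = 166 - 10 = 156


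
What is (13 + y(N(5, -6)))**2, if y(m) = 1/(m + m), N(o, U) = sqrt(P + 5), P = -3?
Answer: (52 + sqrt(2))**2/16 ≈ 178.32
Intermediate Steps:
N(o, U) = sqrt(2) (N(o, U) = sqrt(-3 + 5) = sqrt(2))
y(m) = 1/(2*m)
(13 + y(N(5, -6)))**2 = (13 + 1/(2*(sqrt(2))))**2 = (13 + (sqrt(2)/2)/2)**2 = (13 + sqrt(2)/4)**2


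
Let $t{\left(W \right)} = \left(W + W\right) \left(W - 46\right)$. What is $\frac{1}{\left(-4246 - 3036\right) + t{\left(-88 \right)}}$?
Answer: $\frac{1}{16302} \approx 6.1342 \cdot 10^{-5}$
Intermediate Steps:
$t{\left(W \right)} = 2 W \left(-46 + W\right)$
$\frac{1}{\left(-4246 - 3036\right) + t{\left(-88 \right)}} = \frac{1}{\left(-4246 - 3036\right) + 2 \left(-88\right) \left(-46 - 88\right)} = \frac{1}{-7282 + 2 \left(-88\right) \left(-134\right)} = \frac{1}{-7282 + 23584} = \frac{1}{16302}$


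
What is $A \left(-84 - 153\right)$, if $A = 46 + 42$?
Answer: $-20856$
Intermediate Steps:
$A = 88$
$A \left(-84 - 153\right) = 88 \left(-84 - 153\right) = 88 \left(-237\right) = -20856$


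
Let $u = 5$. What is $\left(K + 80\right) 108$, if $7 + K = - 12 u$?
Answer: $1404$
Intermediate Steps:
$K = -67$ ($K = -7 - 60 = -67$)
$\left(K + 80\right) 108 = \left(-67 + 80\right) 108 = 13 \cdot 108 = 1404$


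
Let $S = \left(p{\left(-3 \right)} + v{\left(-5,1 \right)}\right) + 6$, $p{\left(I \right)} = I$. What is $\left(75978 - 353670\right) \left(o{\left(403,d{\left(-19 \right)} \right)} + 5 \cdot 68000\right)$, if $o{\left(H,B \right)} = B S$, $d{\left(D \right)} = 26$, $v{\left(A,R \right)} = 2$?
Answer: $-94451379960$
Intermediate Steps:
$S = 5$ ($S = \left(-3 + 2\right) + 6 = -1 + 6 = 5$)
$o{\left(H,B \right)} = 5 B$ ($o{\left(H,B \right)} = B 5 = 5 B$)
$\left(75978 - 353670\right) \left(o{\left(403,d{\left(-19 \right)} \right)} + 5 \cdot 68000\right) = \left(75978 - 353670\right) \left(5 \cdot 26 + 5 \cdot 68000\right) = - 277692 \left(130 + 340000\right) = \left(-277692\right) 340130 = -94451379960$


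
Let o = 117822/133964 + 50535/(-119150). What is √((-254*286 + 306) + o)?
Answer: 2*I*√2879705632099053123710/399045265 ≈ 268.96*I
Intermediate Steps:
o = 181715514/399045265 (o = 117822*(1/133964) + 50535*(-1/119150) = 58911/66982 - 10107/23830 = 181715514/399045265 ≈ 0.45538)
√((-254*286 + 306) + o) = √((-254*286 + 306) + 181715514/399045265) = √((-72644 + 306) + 181715514/399045265) = √(-72338 + 181715514/399045265) = √(-28865954664056/399045265) = 2*I*√2879705632099053123710/399045265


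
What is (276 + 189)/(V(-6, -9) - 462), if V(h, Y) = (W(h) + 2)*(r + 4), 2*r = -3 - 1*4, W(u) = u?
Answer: -465/464 ≈ -1.0022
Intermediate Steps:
r = -7/2 (r = (-3 - 1*4)/2 = (-3 - 4)/2 = (½)*(-7) = -7/2 ≈ -3.5000)
V(h, Y) = 1 + h/2 (V(h, Y) = (h + 2)*(-7/2 + 4) = (2 + h)*(½) = 1 + h/2)
(276 + 189)/(V(-6, -9) - 462) = (276 + 189)/((1 + (½)*(-6)) - 462) = 465/((1 - 3) - 462) = 465/(-2 - 462) = 465/(-464) = 465*(-1/464) = -465/464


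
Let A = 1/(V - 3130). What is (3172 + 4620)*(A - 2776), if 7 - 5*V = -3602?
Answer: -260453997232/12041 ≈ -2.1631e+7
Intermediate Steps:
V = 3609/5 (V = 7/5 - 1/5*(-3602) = 7/5 + 3602/5 = 3609/5 ≈ 721.80)
A = -5/12041 (A = 1/(3609/5 - 3130) = 1/(-12041/5) = -5/12041 ≈ -0.00041525)
(3172 + 4620)*(A - 2776) = (3172 + 4620)*(-5/12041 - 2776) = 7792*(-33425821/12041) = -260453997232/12041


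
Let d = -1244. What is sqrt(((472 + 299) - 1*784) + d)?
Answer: I*sqrt(1257) ≈ 35.454*I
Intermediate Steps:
sqrt(((472 + 299) - 1*784) + d) = sqrt(((472 + 299) - 1*784) - 1244) = sqrt((771 - 784) - 1244) = sqrt(-13 - 1244) = sqrt(-1257) = I*sqrt(1257)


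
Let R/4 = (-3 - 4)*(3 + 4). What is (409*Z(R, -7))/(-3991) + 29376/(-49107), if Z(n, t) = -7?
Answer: 7784575/65328679 ≈ 0.11916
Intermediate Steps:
R = -196 (R = 4*((-3 - 4)*(3 + 4)) = 4*(-7*7) = 4*(-49) = -196)
(409*Z(R, -7))/(-3991) + 29376/(-49107) = (409*(-7))/(-3991) + 29376/(-49107) = -2863*(-1/3991) + 29376*(-1/49107) = 2863/3991 - 9792/16369 = 7784575/65328679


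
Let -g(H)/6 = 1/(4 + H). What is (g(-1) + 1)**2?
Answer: 1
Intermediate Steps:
g(H) = -6/(4 + H)
(g(-1) + 1)**2 = (-6/(4 - 1) + 1)**2 = (-6/3 + 1)**2 = (-6*1/3 + 1)**2 = (-2 + 1)**2 = (-1)**2 = 1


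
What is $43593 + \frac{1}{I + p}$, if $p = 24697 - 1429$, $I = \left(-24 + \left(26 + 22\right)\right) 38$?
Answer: $\frac{1054078741}{24180} \approx 43593.0$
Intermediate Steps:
$I = 912$ ($I = \left(-24 + 48\right) 38 = 24 \cdot 38 = 912$)
$p = 23268$ ($p = 24697 - 1429 = 23268$)
$43593 + \frac{1}{I + p} = 43593 + \frac{1}{912 + 23268} = 43593 + \frac{1}{24180} = \frac{1054078741}{24180}$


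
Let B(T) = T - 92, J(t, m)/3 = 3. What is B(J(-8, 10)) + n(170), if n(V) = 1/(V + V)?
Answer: -28219/340 ≈ -82.997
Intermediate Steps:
J(t, m) = 9 (J(t, m) = 3*3 = 9)
n(V) = 1/(2*V)
B(T) = -92 + T
B(J(-8, 10)) + n(170) = (-92 + 9) + (1/2)/170 = -83 + (1/2)*(1/170) = -83 + 1/340 = -28219/340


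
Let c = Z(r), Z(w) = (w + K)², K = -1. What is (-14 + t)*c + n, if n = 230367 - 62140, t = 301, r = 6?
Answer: 175402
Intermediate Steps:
Z(w) = (-1 + w)² (Z(w) = (w - 1)² = (-1 + w)²)
c = 25 (c = (-1 + 6)² = 5² = 25)
n = 168227
(-14 + t)*c + n = (-14 + 301)*25 + 168227 = 287*25 + 168227 = 7175 + 168227 = 175402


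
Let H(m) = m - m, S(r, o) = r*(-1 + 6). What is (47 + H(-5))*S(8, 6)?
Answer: 1880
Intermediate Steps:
S(r, o) = 5*r (S(r, o) = r*5 = 5*r)
H(m) = 0
(47 + H(-5))*S(8, 6) = (47 + 0)*(5*8) = 47*40 = 1880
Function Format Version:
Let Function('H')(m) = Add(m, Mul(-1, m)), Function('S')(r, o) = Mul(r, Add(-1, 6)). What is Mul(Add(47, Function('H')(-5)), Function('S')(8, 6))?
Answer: 1880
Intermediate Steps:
Function('S')(r, o) = Mul(5, r) (Function('S')(r, o) = Mul(r, 5) = Mul(5, r))
Function('H')(m) = 0
Mul(Add(47, Function('H')(-5)), Function('S')(8, 6)) = Mul(Add(47, 0), Mul(5, 8)) = Mul(47, 40) = 1880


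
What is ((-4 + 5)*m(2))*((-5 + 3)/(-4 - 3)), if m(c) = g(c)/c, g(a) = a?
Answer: 2/7 ≈ 0.28571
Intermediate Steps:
m(c) = 1 (m(c) = c/c = 1)
((-4 + 5)*m(2))*((-5 + 3)/(-4 - 3)) = ((-4 + 5)*1)*((-5 + 3)/(-4 - 3)) = (1*1)*(-2/(-7)) = 1*(-2*(-1/7)) = 1*(2/7) = 2/7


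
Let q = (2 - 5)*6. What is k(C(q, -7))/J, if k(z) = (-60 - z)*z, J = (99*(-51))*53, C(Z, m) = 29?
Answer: 2581/267597 ≈ 0.0096451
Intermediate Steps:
q = -18 (q = -3*6 = -18)
J = -267597 (J = -5049*53 = -267597)
k(z) = z*(-60 - z)
k(C(q, -7))/J = -1*29*(60 + 29)/(-267597) = -1*29*89*(-1/267597) = -2581*(-1/267597) = 2581/267597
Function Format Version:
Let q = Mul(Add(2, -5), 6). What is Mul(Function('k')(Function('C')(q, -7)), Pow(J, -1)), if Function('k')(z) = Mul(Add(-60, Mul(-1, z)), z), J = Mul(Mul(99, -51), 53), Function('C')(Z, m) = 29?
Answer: Rational(2581, 267597) ≈ 0.0096451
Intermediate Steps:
q = -18 (q = Mul(-3, 6) = -18)
J = -267597 (J = Mul(-5049, 53) = -267597)
Function('k')(z) = Mul(z, Add(-60, Mul(-1, z)))
Mul(Function('k')(Function('C')(q, -7)), Pow(J, -1)) = Mul(Mul(-1, 29, Add(60, 29)), Pow(-267597, -1)) = Mul(Mul(-1, 29, 89), Rational(-1, 267597)) = Mul(-2581, Rational(-1, 267597)) = Rational(2581, 267597)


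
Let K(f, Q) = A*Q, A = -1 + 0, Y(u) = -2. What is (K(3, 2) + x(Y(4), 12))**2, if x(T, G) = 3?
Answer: 1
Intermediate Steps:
A = -1
K(f, Q) = -Q
(K(3, 2) + x(Y(4), 12))**2 = (-1*2 + 3)**2 = (-2 + 3)**2 = 1**2 = 1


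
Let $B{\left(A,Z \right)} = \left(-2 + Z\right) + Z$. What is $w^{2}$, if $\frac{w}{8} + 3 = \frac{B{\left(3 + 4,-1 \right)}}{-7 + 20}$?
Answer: $\frac{118336}{169} \approx 700.21$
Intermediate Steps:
$B{\left(A,Z \right)} = -2 + 2 Z$
$w = - \frac{344}{13}$ ($w = -24 + 8 \frac{-2 + 2 \left(-1\right)}{-7 + 20} = -24 + 8 \frac{-2 - 2}{13} = -24 + 8 \cdot \frac{1}{13} \left(-4\right) = -24 + 8 \left(- \frac{4}{13}\right) = -24 - \frac{32}{13} = - \frac{344}{13} \approx -26.462$)
$w^{2} = \left(- \frac{344}{13}\right)^{2} = \frac{118336}{169}$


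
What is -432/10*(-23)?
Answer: 4968/5 ≈ 993.60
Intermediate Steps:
-432/10*(-23) = -24*9/5*(-23) = -216/5*(-23) = 4968/5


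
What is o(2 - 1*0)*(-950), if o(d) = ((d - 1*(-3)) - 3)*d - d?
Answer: -1900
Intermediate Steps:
o(d) = d² - d (o(d) = ((d + 3) - 3)*d - d = ((3 + d) - 3)*d - d = d*d - d = d² - d)
o(2 - 1*0)*(-950) = ((2 - 1*0)*(-1 + (2 - 1*0)))*(-950) = ((2 + 0)*(-1 + (2 + 0)))*(-950) = (2*(-1 + 2))*(-950) = (2*1)*(-950) = 2*(-950) = -1900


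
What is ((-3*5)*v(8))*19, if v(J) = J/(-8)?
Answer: 285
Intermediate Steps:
v(J) = -J/8 (v(J) = J*(-1/8) = -J/8)
((-3*5)*v(8))*19 = ((-3*5)*(-1/8*8))*19 = -15*(-1)*19 = 15*19 = 285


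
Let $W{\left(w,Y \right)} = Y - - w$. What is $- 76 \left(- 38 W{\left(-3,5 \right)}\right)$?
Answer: $5776$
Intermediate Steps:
$W{\left(w,Y \right)} = Y + w$
$- 76 \left(- 38 W{\left(-3,5 \right)}\right) = - 76 \left(- 38 \left(5 - 3\right)\right) = - 76 \left(\left(-38\right) 2\right) = \left(-76\right) \left(-76\right) = 5776$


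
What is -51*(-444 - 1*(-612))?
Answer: -8568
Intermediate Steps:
-51*(-444 - 1*(-612)) = -51*(-444 + 612) = -51*168 = -8568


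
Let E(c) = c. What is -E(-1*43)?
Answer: 43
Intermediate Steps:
-E(-1*43) = -(-1)*43 = -1*(-43) = 43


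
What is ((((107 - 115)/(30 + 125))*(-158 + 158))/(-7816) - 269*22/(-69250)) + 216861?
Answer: 7508815084/34625 ≈ 2.1686e+5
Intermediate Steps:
((((107 - 115)/(30 + 125))*(-158 + 158))/(-7816) - 269*22/(-69250)) + 216861 = ((-8/155*0)*(-1/7816) - 5918*(-1/69250)) + 216861 = ((-8*1/155*0)*(-1/7816) + 2959/34625) + 216861 = (-8/155*0*(-1/7816) + 2959/34625) + 216861 = (0*(-1/7816) + 2959/34625) + 216861 = (0 + 2959/34625) + 216861 = 2959/34625 + 216861 = 7508815084/34625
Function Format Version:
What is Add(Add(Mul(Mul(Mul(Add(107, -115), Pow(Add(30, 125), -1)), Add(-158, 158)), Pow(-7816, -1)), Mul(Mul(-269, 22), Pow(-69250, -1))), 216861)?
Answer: Rational(7508815084, 34625) ≈ 2.1686e+5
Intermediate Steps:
Add(Add(Mul(Mul(Mul(Add(107, -115), Pow(Add(30, 125), -1)), Add(-158, 158)), Pow(-7816, -1)), Mul(Mul(-269, 22), Pow(-69250, -1))), 216861) = Add(Add(Mul(Mul(Mul(-8, Pow(155, -1)), 0), Rational(-1, 7816)), Mul(-5918, Rational(-1, 69250))), 216861) = Add(Add(Mul(Mul(Mul(-8, Rational(1, 155)), 0), Rational(-1, 7816)), Rational(2959, 34625)), 216861) = Add(Add(Mul(Mul(Rational(-8, 155), 0), Rational(-1, 7816)), Rational(2959, 34625)), 216861) = Add(Add(Mul(0, Rational(-1, 7816)), Rational(2959, 34625)), 216861) = Add(Add(0, Rational(2959, 34625)), 216861) = Add(Rational(2959, 34625), 216861) = Rational(7508815084, 34625)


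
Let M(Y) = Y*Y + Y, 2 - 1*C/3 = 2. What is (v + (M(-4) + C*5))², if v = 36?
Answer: 2304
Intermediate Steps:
C = 0 (C = 6 - 3*2 = 6 - 6 = 0)
M(Y) = Y + Y² (M(Y) = Y² + Y = Y + Y²)
(v + (M(-4) + C*5))² = (36 + (-4*(1 - 4) + 0*5))² = (36 + (-4*(-3) + 0))² = (36 + (12 + 0))² = (36 + 12)² = 48² = 2304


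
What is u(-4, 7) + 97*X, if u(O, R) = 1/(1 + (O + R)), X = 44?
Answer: 17073/4 ≈ 4268.3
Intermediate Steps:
u(O, R) = 1/(1 + O + R)
u(-4, 7) + 97*X = 1/(1 - 4 + 7) + 97*44 = 1/4 + 4268 = ¼ + 4268 = 17073/4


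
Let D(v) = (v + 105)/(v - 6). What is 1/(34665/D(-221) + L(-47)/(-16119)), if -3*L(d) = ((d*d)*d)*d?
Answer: 5609412/381085099931 ≈ 1.4720e-5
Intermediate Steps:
L(d) = -d⁴/3 (L(d) = -(d*d)*d*d/3 = -d²*d*d/3 = -d³*d/3 = -d⁴/3)
D(v) = (105 + v)/(-6 + v)
1/(34665/D(-221) + L(-47)/(-16119)) = 1/(34665/(((105 - 221)/(-6 - 221))) - ⅓*(-47)⁴/(-16119)) = 1/(34665/((-116/(-227))) - ⅓*4879681*(-1/16119)) = 1/(34665/((-1/227*(-116))) - 4879681/3*(-1/16119)) = 1/(34665/(116/227) + 4879681/48357) = 1/(34665*(227/116) + 4879681/48357) = 1/(7868955/116 + 4879681/48357) = 1/(381085099931/5609412) = 5609412/381085099931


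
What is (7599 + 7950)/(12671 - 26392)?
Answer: -15549/13721 ≈ -1.1332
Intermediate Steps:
(7599 + 7950)/(12671 - 26392) = 15549/(-13721) = 15549*(-1/13721) = -15549/13721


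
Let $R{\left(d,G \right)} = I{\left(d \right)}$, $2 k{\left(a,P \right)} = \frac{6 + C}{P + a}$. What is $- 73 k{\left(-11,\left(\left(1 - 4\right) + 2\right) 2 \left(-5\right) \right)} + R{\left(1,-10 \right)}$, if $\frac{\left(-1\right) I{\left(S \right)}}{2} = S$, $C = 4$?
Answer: $363$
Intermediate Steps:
$k{\left(a,P \right)} = \frac{5}{P + a}$ ($k{\left(a,P \right)} = \frac{\left(6 + 4\right) \frac{1}{P + a}}{2} = \frac{10 \frac{1}{P + a}}{2} = \frac{5}{P + a}$)
$I{\left(S \right)} = - 2 S$
$R{\left(d,G \right)} = - 2 d$
$- 73 k{\left(-11,\left(\left(1 - 4\right) + 2\right) 2 \left(-5\right) \right)} + R{\left(1,-10 \right)} = - 73 \frac{5}{\left(\left(1 - 4\right) + 2\right) 2 \left(-5\right) - 11} - 2 = - 73 \frac{5}{\left(-3 + 2\right) 2 \left(-5\right) - 11} - 2 = - 73 \frac{5}{\left(-1\right) 2 \left(-5\right) - 11} - 2 = - 73 \frac{5}{\left(-2\right) \left(-5\right) - 11} - 2 = - 73 \frac{5}{10 - 11} - 2 = - 73 \frac{5}{-1} - 2 = - 73 \cdot 5 \left(-1\right) - 2 = \left(-73\right) \left(-5\right) - 2 = 365 - 2 = 363$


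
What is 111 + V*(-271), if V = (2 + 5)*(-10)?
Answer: 19081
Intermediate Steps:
V = -70 (V = 7*(-10) = -70)
111 + V*(-271) = 111 - 70*(-271) = 111 + 18970 = 19081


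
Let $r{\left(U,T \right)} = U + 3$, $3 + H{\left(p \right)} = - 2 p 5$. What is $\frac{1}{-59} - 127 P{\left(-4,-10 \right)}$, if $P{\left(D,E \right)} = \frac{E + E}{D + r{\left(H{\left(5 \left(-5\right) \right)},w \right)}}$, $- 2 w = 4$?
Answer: $\frac{74807}{7257} \approx 10.308$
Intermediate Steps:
$w = -2$ ($w = \left(- \frac{1}{2}\right) 4 = -2$)
$H{\left(p \right)} = -3 - 10 p$ ($H{\left(p \right)} = -3 + - 2 p 5 = -3 - 10 p$)
$r{\left(U,T \right)} = 3 + U$
$P{\left(D,E \right)} = \frac{2 E}{250 + D}$ ($P{\left(D,E \right)} = \frac{E + E}{D + \left(3 - \left(3 + 10 \cdot 5 \left(-5\right)\right)\right)} = \frac{2 E}{D + \left(3 - -247\right)} = \frac{2 E}{D + \left(3 + \left(-3 + 250\right)\right)} = \frac{2 E}{D + \left(3 + 247\right)} = \frac{2 E}{D + 250} = \frac{2 E}{250 + D}$)
$\frac{1}{-59} - 127 P{\left(-4,-10 \right)} = \frac{1}{-59} - 127 \cdot 2 \left(-10\right) \frac{1}{250 - 4} = - \frac{1}{59} - 127 \cdot 2 \left(-10\right) \frac{1}{246} = - \frac{1}{59} - - \frac{1270}{123} = - \frac{1}{59} + \frac{1270}{123} = \frac{74807}{7257}$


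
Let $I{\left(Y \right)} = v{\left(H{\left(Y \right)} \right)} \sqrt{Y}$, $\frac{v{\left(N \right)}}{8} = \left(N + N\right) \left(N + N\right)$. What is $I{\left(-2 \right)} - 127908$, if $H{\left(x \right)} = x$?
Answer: $-127908 + 128 i \sqrt{2} \approx -1.2791 \cdot 10^{5} + 181.02 i$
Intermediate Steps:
$v{\left(N \right)} = 32 N^{2}$ ($v{\left(N \right)} = 8 \left(N + N\right) \left(N + N\right) = 8 \cdot 2 N 2 N = 8 \cdot 4 N^{2} = 32 N^{2}$)
$I{\left(Y \right)} = 32 Y^{\frac{5}{2}}$ ($I{\left(Y \right)} = 32 Y^{2} \sqrt{Y} = 32 Y^{\frac{5}{2}}$)
$I{\left(-2 \right)} - 127908 = 32 \left(-2\right)^{\frac{5}{2}} - 127908 = 32 \cdot 4 i \sqrt{2} - 127908 = 128 i \sqrt{2} - 127908 = -127908 + 128 i \sqrt{2}$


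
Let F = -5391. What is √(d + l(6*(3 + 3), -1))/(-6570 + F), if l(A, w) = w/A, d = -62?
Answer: -I*√2233/71766 ≈ -0.00065845*I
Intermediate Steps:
√(d + l(6*(3 + 3), -1))/(-6570 + F) = √(-62 - 1/(6*(3 + 3)))/(-6570 - 5391) = √(-62 - 1/(6*6))/(-11961) = √(-62 - 1/36)*(-1/11961) = √(-2233/36)*(-1/11961) = (I*√2233/6)*(-1/11961) = -I*√2233/71766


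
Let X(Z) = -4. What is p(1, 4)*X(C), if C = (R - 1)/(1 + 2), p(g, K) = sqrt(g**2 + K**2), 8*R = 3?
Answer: -4*sqrt(17) ≈ -16.492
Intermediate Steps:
R = 3/8 (R = (1/8)*3 = 3/8 ≈ 0.37500)
p(g, K) = sqrt(K**2 + g**2)
C = -5/24 (C = (3/8 - 1)/(1 + 2) = -5/8/3 = -5/8*1/3 = -5/24 ≈ -0.20833)
p(1, 4)*X(C) = sqrt(4**2 + 1**2)*(-4) = sqrt(16 + 1)*(-4) = sqrt(17)*(-4) = -4*sqrt(17)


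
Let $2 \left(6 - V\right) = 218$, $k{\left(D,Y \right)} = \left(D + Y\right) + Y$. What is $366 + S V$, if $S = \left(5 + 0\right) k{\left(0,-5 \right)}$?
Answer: $5516$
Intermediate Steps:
$k{\left(D,Y \right)} = D + 2 Y$
$V = -103$ ($V = 6 - 109 = -103$)
$S = -50$ ($S = \left(5 + 0\right) \left(0 + 2 \left(-5\right)\right) = 5 \left(0 - 10\right) = 5 \left(-10\right) = -50$)
$366 + S V = 366 - -5150 = 366 + 5150 = 5516$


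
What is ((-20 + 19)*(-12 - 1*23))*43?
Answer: 1505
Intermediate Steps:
((-20 + 19)*(-12 - 1*23))*43 = -(-12 - 23)*43 = -1*(-35)*43 = 35*43 = 1505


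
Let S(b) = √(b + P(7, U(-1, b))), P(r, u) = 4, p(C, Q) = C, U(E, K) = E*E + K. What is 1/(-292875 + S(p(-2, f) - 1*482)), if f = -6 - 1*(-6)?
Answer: -19525/5718384407 - 4*I*√30/85775766105 ≈ -3.4144e-6 - 2.5542e-10*I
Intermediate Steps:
U(E, K) = K + E² (U(E, K) = E² + K = K + E²)
f = 0 (f = -6 + 6 = 0)
S(b) = √(4 + b) (S(b) = √(b + 4) = √(4 + b))
1/(-292875 + S(p(-2, f) - 1*482)) = 1/(-292875 + √(4 + (-2 - 1*482))) = 1/(-292875 + √(4 + (-2 - 482))) = 1/(-292875 + √(4 - 484)) = 1/(-292875 + √(-480)) = 1/(-292875 + 4*I*√30)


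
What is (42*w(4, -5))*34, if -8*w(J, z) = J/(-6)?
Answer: 119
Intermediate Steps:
w(J, z) = J/48 (w(J, z) = -J/(8*(-6)) = -J*(-1)/(8*6) = -(-1)*J/48 = J/48)
(42*w(4, -5))*34 = (42*((1/48)*4))*34 = (42*(1/12))*34 = (7/2)*34 = 119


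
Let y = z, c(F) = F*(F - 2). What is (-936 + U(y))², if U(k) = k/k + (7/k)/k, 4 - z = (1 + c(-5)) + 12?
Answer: 3276653883409/3748096 ≈ 8.7422e+5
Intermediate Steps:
c(F) = F*(-2 + F)
z = -44 (z = 4 - ((1 - 5*(-2 - 5)) + 12) = 4 - ((1 - 5*(-7)) + 12) = 4 - ((1 + 35) + 12) = 4 - (36 + 12) = 4 - 1*48 = 4 - 48 = -44)
y = -44
U(k) = 1 + 7/k²
(-936 + U(y))² = (-936 + (1 + 7/(-44)²))² = (-936 + (1 + 7*(1/1936)))² = (-936 + (1 + 7/1936))² = (-936 + 1943/1936)² = (-1810153/1936)² = 3276653883409/3748096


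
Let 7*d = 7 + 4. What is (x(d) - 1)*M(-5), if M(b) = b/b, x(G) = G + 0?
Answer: 4/7 ≈ 0.57143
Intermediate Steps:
d = 11/7 (d = (7 + 4)/7 = (⅐)*11 = 11/7 ≈ 1.5714)
x(G) = G
M(b) = 1
(x(d) - 1)*M(-5) = (11/7 - 1)*1 = (4/7)*1 = 4/7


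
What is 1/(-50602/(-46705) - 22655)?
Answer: -46705/1058051173 ≈ -4.4142e-5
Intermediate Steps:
1/(-50602/(-46705) - 22655) = 1/(-50602*(-1/46705) - 22655) = 1/(50602/46705 - 22655) = 1/(-1058051173/46705) = -46705/1058051173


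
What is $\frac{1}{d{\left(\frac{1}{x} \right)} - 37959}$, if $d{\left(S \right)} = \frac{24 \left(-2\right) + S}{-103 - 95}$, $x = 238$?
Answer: $- \frac{47124}{1788768493} \approx -2.6344 \cdot 10^{-5}$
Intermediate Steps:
$d{\left(S \right)} = \frac{8}{33} - \frac{S}{198}$ ($d{\left(S \right)} = \frac{-48 + S}{-198} = \left(-48 + S\right) \left(- \frac{1}{198}\right) = \frac{8}{33} - \frac{S}{198}$)
$\frac{1}{d{\left(\frac{1}{x} \right)} - 37959} = \frac{1}{\left(\frac{8}{33} - \frac{1}{198 \cdot 238}\right) - 37959} = \frac{1}{\left(\frac{8}{33} - \frac{1}{47124}\right) - 37959} = \frac{1}{\frac{11423}{47124} - 37959} = \frac{1}{- \frac{1788768493}{47124}} = - \frac{47124}{1788768493}$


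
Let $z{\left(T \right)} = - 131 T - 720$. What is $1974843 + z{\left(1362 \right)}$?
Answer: $1795701$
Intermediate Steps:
$z{\left(T \right)} = -720 - 131 T$
$1974843 + z{\left(1362 \right)} = 1974843 - 179142 = 1795701$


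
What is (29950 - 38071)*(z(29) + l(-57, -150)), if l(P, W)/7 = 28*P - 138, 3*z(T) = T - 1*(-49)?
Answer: 98361552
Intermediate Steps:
z(T) = 49/3 + T/3 (z(T) = (T - 1*(-49))/3 = (T + 49)/3 = (49 + T)/3 = 49/3 + T/3)
l(P, W) = -966 + 196*P (l(P, W) = 7*(28*P - 138) = 7*(-138 + 28*P) = -966 + 196*P)
(29950 - 38071)*(z(29) + l(-57, -150)) = (29950 - 38071)*((49/3 + (⅓)*29) + (-966 + 196*(-57))) = -8121*((49/3 + 29/3) + (-966 - 11172)) = -8121*(26 - 12138) = -8121*(-12112) = 98361552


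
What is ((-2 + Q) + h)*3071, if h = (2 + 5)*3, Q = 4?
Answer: 70633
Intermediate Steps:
h = 21 (h = 7*3 = 21)
((-2 + Q) + h)*3071 = ((-2 + 4) + 21)*3071 = (2 + 21)*3071 = 23*3071 = 70633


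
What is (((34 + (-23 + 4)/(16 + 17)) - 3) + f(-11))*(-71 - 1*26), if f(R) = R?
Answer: -62177/33 ≈ -1884.2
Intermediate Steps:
(((34 + (-23 + 4)/(16 + 17)) - 3) + f(-11))*(-71 - 1*26) = (((34 + (-23 + 4)/(16 + 17)) - 3) - 11)*(-71 - 1*26) = (((34 - 19/33) - 3) - 11)*(-71 - 26) = (((34 - 19*1/33) - 3) - 11)*(-97) = (((34 - 19/33) - 3) - 11)*(-97) = ((1103/33 - 3) - 11)*(-97) = (1004/33 - 11)*(-97) = (641/33)*(-97) = -62177/33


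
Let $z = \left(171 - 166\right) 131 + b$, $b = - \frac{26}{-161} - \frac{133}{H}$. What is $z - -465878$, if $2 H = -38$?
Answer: $\frac{75112966}{161} \approx 4.6654 \cdot 10^{5}$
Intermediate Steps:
$H = -19$ ($H = \frac{1}{2} \left(-38\right) = -19$)
$b = \frac{1153}{161}$ ($b = - \frac{26}{-161} - \frac{133}{-19} = \left(-26\right) \left(- \frac{1}{161}\right) - -7 = \frac{26}{161} + 7 = \frac{1153}{161} \approx 7.1615$)
$z = \frac{106608}{161}$ ($z = \left(171 - 166\right) 131 + \frac{1153}{161} = 5 \cdot 131 + \frac{1153}{161} = 655 + \frac{1153}{161} = \frac{106608}{161} \approx 662.16$)
$z - -465878 = \frac{106608}{161} - -465878 = \frac{106608}{161} + 465878 = \frac{75112966}{161}$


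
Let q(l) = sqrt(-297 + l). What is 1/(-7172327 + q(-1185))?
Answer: -7172327/51442274596411 - I*sqrt(1482)/51442274596411 ≈ -1.3942e-7 - 7.4835e-13*I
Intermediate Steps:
1/(-7172327 + q(-1185)) = 1/(-7172327 + sqrt(-297 - 1185)) = 1/(-7172327 + sqrt(-1482)) = 1/(-7172327 + I*sqrt(1482))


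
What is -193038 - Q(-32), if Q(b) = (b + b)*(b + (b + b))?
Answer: -199182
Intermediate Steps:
Q(b) = 6*b² (Q(b) = (2*b)*(b + 2*b) = (2*b)*(3*b) = 6*b²)
-193038 - Q(-32) = -193038 - 6*(-32)² = -193038 - 6*1024 = -193038 - 1*6144 = -193038 - 6144 = -199182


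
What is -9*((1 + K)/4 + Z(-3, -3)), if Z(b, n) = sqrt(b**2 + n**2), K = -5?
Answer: 9 - 27*sqrt(2) ≈ -29.184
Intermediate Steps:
-9*((1 + K)/4 + Z(-3, -3)) = -9*((1 - 5)/4 + sqrt((-3)**2 + (-3)**2)) = -9*((1/4)*(-4) + sqrt(9 + 9)) = -9*(-1 + sqrt(18)) = -9*(-1 + 3*sqrt(2)) = 9 - 27*sqrt(2)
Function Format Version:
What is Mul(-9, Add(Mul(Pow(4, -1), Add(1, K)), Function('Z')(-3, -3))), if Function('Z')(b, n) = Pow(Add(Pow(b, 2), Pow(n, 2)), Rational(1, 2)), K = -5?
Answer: Add(9, Mul(-27, Pow(2, Rational(1, 2)))) ≈ -29.184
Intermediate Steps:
Mul(-9, Add(Mul(Pow(4, -1), Add(1, K)), Function('Z')(-3, -3))) = Mul(-9, Add(Mul(Pow(4, -1), Add(1, -5)), Pow(Add(Pow(-3, 2), Pow(-3, 2)), Rational(1, 2)))) = Mul(-9, Add(Mul(Rational(1, 4), -4), Pow(Add(9, 9), Rational(1, 2)))) = Mul(-9, Add(-1, Pow(18, Rational(1, 2)))) = Mul(-9, Add(-1, Mul(3, Pow(2, Rational(1, 2))))) = Add(9, Mul(-27, Pow(2, Rational(1, 2))))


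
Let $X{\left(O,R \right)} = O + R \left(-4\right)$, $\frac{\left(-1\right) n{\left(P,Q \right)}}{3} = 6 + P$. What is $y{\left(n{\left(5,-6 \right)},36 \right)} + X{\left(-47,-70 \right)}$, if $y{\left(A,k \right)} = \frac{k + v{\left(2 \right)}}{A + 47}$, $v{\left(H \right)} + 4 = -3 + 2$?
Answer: $\frac{3293}{14} \approx 235.21$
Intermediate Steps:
$n{\left(P,Q \right)} = -18 - 3 P$ ($n{\left(P,Q \right)} = - 3 \left(6 + P\right) = -18 - 3 P$)
$v{\left(H \right)} = -5$ ($v{\left(H \right)} = -4 + \left(-3 + 2\right) = -4 - 1 = -5$)
$y{\left(A,k \right)} = \frac{-5 + k}{47 + A}$ ($y{\left(A,k \right)} = \frac{k - 5}{A + 47} = \frac{-5 + k}{47 + A}$)
$X{\left(O,R \right)} = O - 4 R$
$y{\left(n{\left(5,-6 \right)},36 \right)} + X{\left(-47,-70 \right)} = \frac{-5 + 36}{47 - 33} - -233 = \frac{1}{47 - 33} \cdot 31 + \left(-47 + 280\right) = \frac{1}{47 - 33} \cdot 31 + 233 = \frac{1}{14} \cdot 31 + 233 = \frac{31}{14} + 233 = \frac{3293}{14}$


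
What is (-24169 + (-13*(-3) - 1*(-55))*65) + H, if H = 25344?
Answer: 7285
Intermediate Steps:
(-24169 + (-13*(-3) - 1*(-55))*65) + H = (-24169 + (-13*(-3) - 1*(-55))*65) + 25344 = (-24169 + (39 + 55)*65) + 25344 = (-24169 + 94*65) + 25344 = (-24169 + 6110) + 25344 = -18059 + 25344 = 7285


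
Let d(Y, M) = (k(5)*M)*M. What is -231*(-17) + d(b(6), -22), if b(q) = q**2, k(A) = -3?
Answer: 2475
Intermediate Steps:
d(Y, M) = -3*M**2 (d(Y, M) = (-3*M)*M = -3*M**2)
-231*(-17) + d(b(6), -22) = -231*(-17) - 3*(-22)**2 = 3927 - 3*484 = 3927 - 1452 = 2475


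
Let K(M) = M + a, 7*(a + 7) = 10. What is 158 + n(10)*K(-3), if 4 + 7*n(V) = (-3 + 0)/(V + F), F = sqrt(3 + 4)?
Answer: 248042/1519 - 60*sqrt(7)/1519 ≈ 163.19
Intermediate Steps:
F = sqrt(7) ≈ 2.6458
a = -39/7 (a = -7 + (1/7)*10 = -7 + 10/7 = -39/7 ≈ -5.5714)
K(M) = -39/7 + M (K(M) = M - 39/7 = -39/7 + M)
n(V) = -4/7 - 3/(7*(V + sqrt(7))) (n(V) = -4/7 + ((-3 + 0)/(V + sqrt(7)))/7 = -4/7 + (-3/(V + sqrt(7)))/7 = -4/7 - 3/(7*(V + sqrt(7))))
158 + n(10)*K(-3) = 158 + ((-3 - 4*10 - 4*sqrt(7))/(7*(10 + sqrt(7))))*(-39/7 - 3) = 158 + ((-3 - 40 - 4*sqrt(7))/(7*(10 + sqrt(7))))*(-60/7) = 158 + ((-43 - 4*sqrt(7))/(7*(10 + sqrt(7))))*(-60/7) = 158 - 60*(-43 - 4*sqrt(7))/(49*(10 + sqrt(7)))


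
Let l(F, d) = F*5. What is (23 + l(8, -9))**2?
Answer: 3969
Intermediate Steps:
l(F, d) = 5*F
(23 + l(8, -9))**2 = (23 + 5*8)**2 = (23 + 40)**2 = 63**2 = 3969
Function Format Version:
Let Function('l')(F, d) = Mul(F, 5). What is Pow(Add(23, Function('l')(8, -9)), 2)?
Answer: 3969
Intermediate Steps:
Function('l')(F, d) = Mul(5, F)
Pow(Add(23, Function('l')(8, -9)), 2) = Pow(Add(23, Mul(5, 8)), 2) = Pow(Add(23, 40), 2) = Pow(63, 2) = 3969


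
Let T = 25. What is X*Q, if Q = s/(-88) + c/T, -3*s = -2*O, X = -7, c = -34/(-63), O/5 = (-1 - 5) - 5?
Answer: -2761/900 ≈ -3.0678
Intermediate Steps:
O = -55 (O = 5*((-1 - 5) - 5) = 5*(-6 - 5) = 5*(-11) = -55)
c = 34/63 (c = -34*(-1/63) = 34/63 ≈ 0.53968)
s = -110/3 (s = -(-2)*(-55)/3 = -1/3*110 = -110/3 ≈ -36.667)
Q = 2761/6300 (Q = -110/3/(-88) + (34/63)/25 = -110/3*(-1/88) + (34/63)*(1/25) = 5/12 + 34/1575 = 2761/6300 ≈ 0.43825)
X*Q = -7*2761/6300 = -2761/900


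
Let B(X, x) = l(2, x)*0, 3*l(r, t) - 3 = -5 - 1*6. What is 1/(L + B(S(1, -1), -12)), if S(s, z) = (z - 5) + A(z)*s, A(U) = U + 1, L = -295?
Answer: -1/295 ≈ -0.0033898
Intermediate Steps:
l(r, t) = -8/3 (l(r, t) = 1 + (-5 - 1*6)/3 = 1 + (-5 - 6)/3 = 1 + (⅓)*(-11) = 1 - 11/3 = -8/3)
A(U) = 1 + U
S(s, z) = -5 + z + s*(1 + z) (S(s, z) = (z - 5) + (1 + z)*s = (-5 + z) + s*(1 + z) = -5 + z + s*(1 + z))
B(X, x) = 0 (B(X, x) = -8/3*0 = 0)
1/(L + B(S(1, -1), -12)) = 1/(-295 + 0) = 1/(-295) = -1/295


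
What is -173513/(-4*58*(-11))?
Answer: -173513/2552 ≈ -67.991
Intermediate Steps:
-173513/(-4*58*(-11)) = -173513/((-232*(-11))) = -173513/2552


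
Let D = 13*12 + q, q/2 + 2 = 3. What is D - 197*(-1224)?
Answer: 241286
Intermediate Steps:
q = 2 (q = -4 + 2*3 = -4 + 6 = 2)
D = 158 (D = 13*12 + 2 = 156 + 2 = 158)
D - 197*(-1224) = 158 - 197*(-1224) = 158 + 241128 = 241286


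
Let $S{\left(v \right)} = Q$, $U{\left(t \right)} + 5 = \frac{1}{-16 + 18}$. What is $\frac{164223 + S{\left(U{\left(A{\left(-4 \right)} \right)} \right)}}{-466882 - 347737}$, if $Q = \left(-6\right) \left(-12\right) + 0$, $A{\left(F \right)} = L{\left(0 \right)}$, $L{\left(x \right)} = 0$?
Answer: $- \frac{164295}{814619} \approx -0.20168$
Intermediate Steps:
$A{\left(F \right)} = 0$
$U{\left(t \right)} = - \frac{9}{2}$ ($U{\left(t \right)} = -5 + \frac{1}{-16 + 18} = -5 + \frac{1}{2} = - \frac{9}{2}$)
$Q = 72$ ($Q = 72 + 0 = 72$)
$S{\left(v \right)} = 72$
$\frac{164223 + S{\left(U{\left(A{\left(-4 \right)} \right)} \right)}}{-466882 - 347737} = \frac{164223 + 72}{-466882 - 347737} = \frac{164295}{-814619} = 164295 \left(- \frac{1}{814619}\right) = - \frac{164295}{814619}$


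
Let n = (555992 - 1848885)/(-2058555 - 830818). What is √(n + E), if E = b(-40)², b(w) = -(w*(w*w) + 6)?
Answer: √34188947734953339046733/2889373 ≈ 63994.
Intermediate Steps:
b(w) = -6 - w³ (b(w) = -(w*w² + 6) = -(w³ + 6) = -(6 + w³) = -6 - w³)
E = 4095232036 (E = (-6 - 1*(-40)³)² = (-6 - 1*(-64000))² = (-6 + 64000)² = 63994² = 4095232036)
n = 1292893/2889373 (n = -1292893/(-2889373) = -1292893*(-1/2889373) = 1292893/2889373 ≈ 0.44746)
√(n + E) = √(1292893/2889373 + 4095232036) = √(11832652874846321/2889373) = √34188947734953339046733/2889373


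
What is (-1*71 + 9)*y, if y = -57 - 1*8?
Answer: 4030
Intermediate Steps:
y = -65 (y = -57 - 8 = -65)
(-1*71 + 9)*y = (-1*71 + 9)*(-65) = (-71 + 9)*(-65) = -62*(-65) = 4030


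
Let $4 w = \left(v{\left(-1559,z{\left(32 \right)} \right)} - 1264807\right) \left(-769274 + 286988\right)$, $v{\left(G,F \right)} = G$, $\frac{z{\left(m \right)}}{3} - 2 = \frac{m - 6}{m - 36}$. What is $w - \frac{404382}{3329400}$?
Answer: $\frac{84726375968910703}{554900} \approx 1.5269 \cdot 10^{11}$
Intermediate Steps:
$z{\left(m \right)} = 6 + \frac{3 \left(-6 + m\right)}{-36 + m}$ ($z{\left(m \right)} = 6 + 3 \frac{m - 6}{m - 36} = 6 + 3 \frac{-6 + m}{-36 + m} = 6 + \frac{3 \left(-6 + m\right)}{-36 + m}$)
$w = 152687648169$ ($w = \frac{\left(-1559 - 1264807\right) \left(-769274 + 286988\right)}{4} = \frac{\left(-1266366\right) \left(-482286\right)}{4} = \frac{1}{4} \cdot 610750592676 = 152687648169$)
$w - \frac{404382}{3329400} = 152687648169 - \frac{404382}{3329400} = 152687648169 - \frac{67397}{554900} = \frac{84726375968910703}{554900}$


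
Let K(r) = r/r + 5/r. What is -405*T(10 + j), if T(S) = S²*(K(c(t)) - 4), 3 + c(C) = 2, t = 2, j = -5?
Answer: 81000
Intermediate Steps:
c(C) = -1 (c(C) = -3 + 2 = -1)
K(r) = 1 + 5/r
T(S) = -8*S² (T(S) = S²*((5 - 1)/(-1) - 4) = S²*(-1*4 - 4) = S²*(-4 - 4) = S²*(-8) = -8*S²)
-405*T(10 + j) = -(-3240)*(10 - 5)² = -(-3240)*5² = -(-3240)*25 = -405*(-200) = 81000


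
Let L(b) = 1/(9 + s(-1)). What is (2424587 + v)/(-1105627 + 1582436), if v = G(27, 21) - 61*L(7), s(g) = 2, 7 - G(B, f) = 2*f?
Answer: 26670011/5244899 ≈ 5.0849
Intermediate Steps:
G(B, f) = 7 - 2*f
L(b) = 1/11 (L(b) = 1/(9 + 2) = 1/11)
v = -446/11 (v = (7 - 2*21) - 61*1/11 = (7 - 42) - 61/11 = -35 - 61/11 = -446/11 ≈ -40.545)
(2424587 + v)/(-1105627 + 1582436) = (2424587 - 446/11)/(-1105627 + 1582436) = (26670011/11)/476809 = (26670011/11)*(1/476809) = 26670011/5244899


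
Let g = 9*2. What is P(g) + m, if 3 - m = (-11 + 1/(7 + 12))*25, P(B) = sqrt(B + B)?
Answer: 5371/19 ≈ 282.68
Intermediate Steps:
g = 18
P(B) = sqrt(2)*sqrt(B) (P(B) = sqrt(2*B) = sqrt(2)*sqrt(B))
m = 5257/19 (m = 3 - (-11 + 1/(7 + 12))*25 = 3 - (-11 + 1/19)*25 = 3 - (-208)*25/19 = 3 - 1*(-5200/19) = 3 + 5200/19 = 5257/19 ≈ 276.68)
P(g) + m = sqrt(2)*sqrt(18) + 5257/19 = sqrt(2)*(3*sqrt(2)) + 5257/19 = 6 + 5257/19 = 5371/19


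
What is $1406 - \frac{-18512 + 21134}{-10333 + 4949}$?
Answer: $\frac{3786263}{2692} \approx 1406.5$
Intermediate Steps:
$1406 - \frac{-18512 + 21134}{-10333 + 4949} = 1406 - \frac{2622}{-5384} = 1406 - 2622 \left(- \frac{1}{5384}\right) = 1406 - - \frac{1311}{2692} = 1406 + \frac{1311}{2692} = \frac{3786263}{2692}$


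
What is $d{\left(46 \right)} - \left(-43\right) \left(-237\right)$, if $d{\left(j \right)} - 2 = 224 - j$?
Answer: $-10011$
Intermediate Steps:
$d{\left(j \right)} = 226 - j$ ($d{\left(j \right)} = 2 - \left(-224 + j\right) = 226 - j$)
$d{\left(46 \right)} - \left(-43\right) \left(-237\right) = \left(226 - 46\right) - \left(-43\right) \left(-237\right) = \left(226 - 46\right) - 10191 = 180 - 10191 = -10011$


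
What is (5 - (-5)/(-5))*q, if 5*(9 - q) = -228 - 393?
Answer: 2664/5 ≈ 532.80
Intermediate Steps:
q = 666/5 (q = 9 - (-228 - 393)/5 = 9 - ⅕*(-621) = 9 + 621/5 = 666/5 ≈ 133.20)
(5 - (-5)/(-5))*q = (5 - (-5)/(-5))*(666/5) = (5 - (-5)*(-1)/5)*(666/5) = (5 - 1*1)*(666/5) = (5 - 1)*(666/5) = 4*(666/5) = 2664/5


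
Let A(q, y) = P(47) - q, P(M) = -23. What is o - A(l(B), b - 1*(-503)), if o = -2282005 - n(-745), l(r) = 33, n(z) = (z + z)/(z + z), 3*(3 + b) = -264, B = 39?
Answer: -2281950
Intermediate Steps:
b = -91 (b = -3 + (⅓)*(-264) = -3 - 88 = -91)
n(z) = 1 (n(z) = (2*z)/((2*z)) = (2*z)*(1/(2*z)) = 1)
o = -2282006 (o = -2282005 - 1*1 = -2282005 - 1 = -2282006)
A(q, y) = -23 - q
o - A(l(B), b - 1*(-503)) = -2282006 - (-23 - 1*33) = -2282006 - (-23 - 33) = -2282006 - 1*(-56) = -2282006 + 56 = -2281950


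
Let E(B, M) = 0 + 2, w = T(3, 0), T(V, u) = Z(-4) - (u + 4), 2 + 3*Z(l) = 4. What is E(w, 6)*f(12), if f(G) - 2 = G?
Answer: 28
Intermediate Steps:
Z(l) = ⅔ (Z(l) = -⅔ + (⅓)*4 = -⅔ + 4/3 = ⅔)
T(V, u) = -10/3 - u (T(V, u) = ⅔ - (u + 4) = ⅔ - (4 + u) = ⅔ + (-4 - u) = -10/3 - u)
w = -10/3 (w = -10/3 - 1*0 = -10/3 + 0 = -10/3 ≈ -3.3333)
f(G) = 2 + G
E(B, M) = 2
E(w, 6)*f(12) = 2*(2 + 12) = 2*14 = 28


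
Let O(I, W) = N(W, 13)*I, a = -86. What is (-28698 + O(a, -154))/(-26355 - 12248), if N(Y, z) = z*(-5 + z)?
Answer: 37642/38603 ≈ 0.97511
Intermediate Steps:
O(I, W) = 104*I (O(I, W) = (13*(-5 + 13))*I = (13*8)*I = 104*I)
(-28698 + O(a, -154))/(-26355 - 12248) = (-28698 + 104*(-86))/(-26355 - 12248) = (-28698 - 8944)/(-38603) = -37642*(-1/38603) = 37642/38603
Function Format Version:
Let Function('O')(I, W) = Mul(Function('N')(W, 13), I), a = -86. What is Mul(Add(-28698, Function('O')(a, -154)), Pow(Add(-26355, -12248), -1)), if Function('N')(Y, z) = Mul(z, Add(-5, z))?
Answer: Rational(37642, 38603) ≈ 0.97511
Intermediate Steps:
Function('O')(I, W) = Mul(104, I) (Function('O')(I, W) = Mul(Mul(13, Add(-5, 13)), I) = Mul(Mul(13, 8), I) = Mul(104, I))
Mul(Add(-28698, Function('O')(a, -154)), Pow(Add(-26355, -12248), -1)) = Mul(Add(-28698, Mul(104, -86)), Pow(Add(-26355, -12248), -1)) = Mul(Add(-28698, -8944), Pow(-38603, -1)) = Mul(-37642, Rational(-1, 38603)) = Rational(37642, 38603)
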